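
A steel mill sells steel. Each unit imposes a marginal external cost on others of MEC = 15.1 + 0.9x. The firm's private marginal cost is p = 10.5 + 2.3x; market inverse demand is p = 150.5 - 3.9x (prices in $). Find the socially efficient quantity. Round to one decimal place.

x* = 17.6

Social marginal cost = private MC + MEC = 25.6 + 3.2x.
Set SMC = demand: 25.6 + 3.2x = 150.5 - 3.9x → x* = 17.5915.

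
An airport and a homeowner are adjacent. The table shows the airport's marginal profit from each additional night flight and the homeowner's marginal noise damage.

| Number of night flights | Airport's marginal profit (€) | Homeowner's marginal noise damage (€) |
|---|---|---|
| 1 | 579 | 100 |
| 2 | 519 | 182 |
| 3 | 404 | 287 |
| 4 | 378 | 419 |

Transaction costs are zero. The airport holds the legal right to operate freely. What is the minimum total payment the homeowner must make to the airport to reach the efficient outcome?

Left alone the airport would choose level 4 (marginal profit stays positive).
Efficient level: k* = 3 (marginal profit ≥ marginal noise damage through 3).
The homeowner must at least cover the airport's forgone profit from cutting 4→3: 378 = 378.

€378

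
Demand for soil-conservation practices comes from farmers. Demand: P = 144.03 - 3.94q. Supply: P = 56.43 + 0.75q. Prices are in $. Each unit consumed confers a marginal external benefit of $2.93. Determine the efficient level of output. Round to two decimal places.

Social marginal benefit = demand + MEB = 146.96 - 3.94q.
Set SMB = MC: 146.96 - 3.94q = 56.43 + 0.75q → q* = 19.3028.

q* = 19.30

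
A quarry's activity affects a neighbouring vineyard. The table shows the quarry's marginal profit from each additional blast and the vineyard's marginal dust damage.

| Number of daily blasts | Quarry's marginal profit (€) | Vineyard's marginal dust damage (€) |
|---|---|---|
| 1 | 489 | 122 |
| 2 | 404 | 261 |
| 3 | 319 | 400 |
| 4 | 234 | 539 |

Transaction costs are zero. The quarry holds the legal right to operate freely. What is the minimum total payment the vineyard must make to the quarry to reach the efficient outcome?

Left alone the quarry would choose level 4 (marginal profit stays positive).
Efficient level: k* = 2 (marginal profit ≥ marginal dust damage through 2).
The vineyard must at least cover the quarry's forgone profit from cutting 4→2: 319 + 234 = 553.

€553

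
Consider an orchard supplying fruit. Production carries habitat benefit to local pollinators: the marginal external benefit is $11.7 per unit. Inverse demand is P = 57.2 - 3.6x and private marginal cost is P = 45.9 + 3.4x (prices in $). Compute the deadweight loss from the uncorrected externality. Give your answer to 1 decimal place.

Market equilibrium (private): 45.9 + 3.4x = 57.2 - 3.6x → x_m = 1.6143.
Social marginal cost = private MC − MEB = 34.2 + 3.4x.
Set SMC = demand: 34.2 + 3.4x = 57.2 - 3.6x → x* = 3.2857.
Between x* and x_m the wedge demand − SMC runs linearly from 0 to MEB(x_m), so the loss is a triangle.
DWL = ½ × 1.6714 × 11.7000 = 9.7777.

DWL = $9.8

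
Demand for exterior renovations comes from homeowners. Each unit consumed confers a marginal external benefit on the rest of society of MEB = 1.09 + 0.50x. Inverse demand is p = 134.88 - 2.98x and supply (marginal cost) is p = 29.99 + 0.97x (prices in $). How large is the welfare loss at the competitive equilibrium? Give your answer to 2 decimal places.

Market equilibrium (private): 29.99 + 0.97x = 134.88 - 2.98x → x_m = 26.5544.
Social marginal benefit = demand + MEB = 135.97 - 2.48x.
Set SMB = MC: 135.97 - 2.48x = 29.99 + 0.97x → x* = 30.7188.
Between x* and x_m the wedge SMB − MC runs linearly from 0 to MEB(x_m), so the loss is a triangle.
DWL = ½ × 4.1644 × 14.3672 = 29.9154.

DWL = $29.92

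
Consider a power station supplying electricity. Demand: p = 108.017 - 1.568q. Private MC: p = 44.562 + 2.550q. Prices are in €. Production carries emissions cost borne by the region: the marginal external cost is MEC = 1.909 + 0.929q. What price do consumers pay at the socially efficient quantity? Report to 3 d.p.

P = €88.896

Social marginal cost = private MC + MEC = 46.471 + 3.479q.
Set SMC = demand: 46.471 + 3.479q = 108.017 - 1.568q → q* = 12.1946.
Consumer price on the demand curve at q*: 108.017 − 1.568×12.1946 = 88.8959.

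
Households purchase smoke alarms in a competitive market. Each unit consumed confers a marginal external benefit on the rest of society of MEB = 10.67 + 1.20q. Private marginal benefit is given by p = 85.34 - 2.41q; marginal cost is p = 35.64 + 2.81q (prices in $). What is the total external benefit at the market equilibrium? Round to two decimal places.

Market equilibrium (private): 35.64 + 2.81q = 85.34 - 2.41q → q_m = 9.5211.
Total external benefit = ∫₀^{q_m} (10.67 + 1.20q) dq = 10.67×9.5211 + ½×1.20×9.5211² = 155.9809.

$155.98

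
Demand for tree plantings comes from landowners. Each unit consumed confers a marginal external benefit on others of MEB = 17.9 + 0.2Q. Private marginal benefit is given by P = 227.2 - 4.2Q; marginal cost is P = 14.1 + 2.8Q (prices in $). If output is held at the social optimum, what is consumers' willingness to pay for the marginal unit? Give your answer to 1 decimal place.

P = $84.5

Social marginal benefit = demand + MEB = 245.1 - 4.0Q.
Set SMB = MC: 245.1 - 4.0Q = 14.1 + 2.8Q → Q* = 33.9706.
Consumer price on the demand curve at Q*: 227.2 − 4.2×33.9706 = 84.5235.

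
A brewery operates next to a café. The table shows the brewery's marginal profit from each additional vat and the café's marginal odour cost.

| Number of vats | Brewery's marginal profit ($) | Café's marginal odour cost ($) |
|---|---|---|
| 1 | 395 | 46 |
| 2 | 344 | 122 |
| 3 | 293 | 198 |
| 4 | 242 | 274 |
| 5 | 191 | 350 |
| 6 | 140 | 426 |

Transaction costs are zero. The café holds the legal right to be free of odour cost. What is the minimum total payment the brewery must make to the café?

Efficient level: marginal profit ≥ marginal odour cost through level 3, so k* = 3.
With the café holding the right, the brewery must at least compensate total damage at k*: 46 + 122 + 198 = 366.

$366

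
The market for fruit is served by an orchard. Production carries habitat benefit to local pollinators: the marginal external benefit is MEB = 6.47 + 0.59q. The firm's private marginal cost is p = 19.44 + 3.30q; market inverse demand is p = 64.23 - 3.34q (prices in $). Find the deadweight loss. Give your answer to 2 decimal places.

Market equilibrium (private): 19.44 + 3.30q = 64.23 - 3.34q → q_m = 6.7455.
Social marginal cost = private MC − MEB = 12.97 + 2.71q.
Set SMC = demand: 12.97 + 2.71q = 64.23 - 3.34q → q* = 8.4727.
Between q* and q_m the wedge demand − SMC runs linearly from 0 to MEB(q_m), so the loss is a triangle.
DWL = ½ × 1.7272 × 10.4498 = 9.0244.

DWL = $9.02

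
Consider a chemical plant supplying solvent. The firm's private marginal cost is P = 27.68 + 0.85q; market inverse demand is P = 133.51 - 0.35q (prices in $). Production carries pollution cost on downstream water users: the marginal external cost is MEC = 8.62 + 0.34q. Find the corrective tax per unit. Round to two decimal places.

Social marginal cost = private MC + MEC = 36.30 + 1.19q.
Set SMC = demand: 36.30 + 1.19q = 133.51 - 0.35q → q* = 63.1234.
The Pigouvian tax equals MEC at q*: 8.62 + 0.34×63.1234 = 30.0820.

tax = $30.08 per unit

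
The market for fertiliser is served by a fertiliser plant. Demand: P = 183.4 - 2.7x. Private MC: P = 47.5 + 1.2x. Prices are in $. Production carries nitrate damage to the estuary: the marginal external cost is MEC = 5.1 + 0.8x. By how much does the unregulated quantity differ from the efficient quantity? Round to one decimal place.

7.0 units

Market equilibrium (private): 47.5 + 1.2x = 183.4 - 2.7x → x_m = 34.8462.
Social marginal cost = private MC + MEC = 52.6 + 2.0x.
Set SMC = demand: 52.6 + 2.0x = 183.4 - 2.7x → x* = 27.8298.
Gap = |34.8462 − 27.8298| = 7.0164.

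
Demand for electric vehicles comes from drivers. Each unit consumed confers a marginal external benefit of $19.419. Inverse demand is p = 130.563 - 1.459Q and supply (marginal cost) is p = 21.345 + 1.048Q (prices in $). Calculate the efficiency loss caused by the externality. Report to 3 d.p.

Market equilibrium (private): 21.345 + 1.048Q = 130.563 - 1.459Q → Q_m = 43.5652.
Social marginal benefit = demand + MEB = 149.982 - 1.459Q.
Set SMB = MC: 149.982 - 1.459Q = 21.345 + 1.048Q → Q* = 51.3111.
Between Q* and Q_m the wedge SMB − MC runs linearly from 0 to MEB(Q_m), so the loss is a triangle.
DWL = ½ × 7.7459 × 19.4190 = 75.2088.

DWL = $75.209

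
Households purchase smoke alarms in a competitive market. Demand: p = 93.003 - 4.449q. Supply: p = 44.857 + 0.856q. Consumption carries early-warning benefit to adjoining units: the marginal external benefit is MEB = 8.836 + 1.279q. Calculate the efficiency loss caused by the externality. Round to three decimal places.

Market equilibrium (private): 44.857 + 0.856q = 93.003 - 4.449q → q_m = 9.0756.
Social marginal benefit = demand + MEB = 101.839 - 3.170q.
Set SMB = MC: 101.839 - 3.170q = 44.857 + 0.856q → q* = 14.1535.
Height of the DWL triangle at q_m is SMB(q_m) − MC(q_m) = MEB(q_m) = 20.4437.
DWL = ½ × 5.0779 × 20.4437 = 51.9055.

DWL = 51.906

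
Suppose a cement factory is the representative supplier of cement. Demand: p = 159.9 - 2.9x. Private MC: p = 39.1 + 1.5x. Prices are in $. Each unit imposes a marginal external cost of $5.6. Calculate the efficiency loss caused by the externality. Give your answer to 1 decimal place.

DWL = $3.6

Market equilibrium (private): 39.1 + 1.5x = 159.9 - 2.9x → x_m = 27.4545.
Social marginal cost = private MC + MEC = 44.7 + 1.5x.
Set SMC = demand: 44.7 + 1.5x = 159.9 - 2.9x → x* = 26.1818.
The loss is the area between SMC and demand from x* to x_m; with linear curves that's a triangle of height MEC(x_m).
DWL = ½ × 1.2727 × 5.6000 = 3.5636.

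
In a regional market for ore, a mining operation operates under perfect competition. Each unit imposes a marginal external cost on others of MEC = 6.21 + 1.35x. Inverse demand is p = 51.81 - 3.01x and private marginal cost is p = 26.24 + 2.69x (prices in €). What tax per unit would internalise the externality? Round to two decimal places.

tax = €9.92 per unit

Social marginal cost = private MC + MEC = 32.45 + 4.04x.
Set SMC = demand: 32.45 + 4.04x = 51.81 - 3.01x → x* = 2.7461.
The Pigouvian tax equals MEC at x*: 6.21 + 1.35×2.7461 = 9.9172.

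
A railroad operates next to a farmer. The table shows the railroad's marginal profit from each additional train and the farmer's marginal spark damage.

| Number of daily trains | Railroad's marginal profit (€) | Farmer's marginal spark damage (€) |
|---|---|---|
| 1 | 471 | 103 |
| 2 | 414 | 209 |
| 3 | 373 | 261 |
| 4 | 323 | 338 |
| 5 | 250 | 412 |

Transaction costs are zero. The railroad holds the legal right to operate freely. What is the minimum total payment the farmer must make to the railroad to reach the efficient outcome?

€573

Left alone the railroad would choose level 5 (marginal profit stays positive).
Efficient level: k* = 3 (marginal profit ≥ marginal spark damage through 3).
The farmer must at least cover the railroad's forgone profit from cutting 5→3: 323 + 250 = 573.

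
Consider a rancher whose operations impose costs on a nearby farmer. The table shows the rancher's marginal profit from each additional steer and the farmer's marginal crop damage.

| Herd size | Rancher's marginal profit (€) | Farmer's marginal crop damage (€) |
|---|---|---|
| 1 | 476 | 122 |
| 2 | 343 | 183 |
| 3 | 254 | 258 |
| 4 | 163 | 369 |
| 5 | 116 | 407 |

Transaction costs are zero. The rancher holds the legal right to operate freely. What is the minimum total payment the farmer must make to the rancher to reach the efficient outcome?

Left alone the rancher would choose level 5 (marginal profit stays positive).
Efficient level: k* = 2 (marginal profit ≥ marginal crop damage through 2).
The farmer must at least cover the rancher's forgone profit from cutting 5→2: 254 + 163 + 116 = 533.

€533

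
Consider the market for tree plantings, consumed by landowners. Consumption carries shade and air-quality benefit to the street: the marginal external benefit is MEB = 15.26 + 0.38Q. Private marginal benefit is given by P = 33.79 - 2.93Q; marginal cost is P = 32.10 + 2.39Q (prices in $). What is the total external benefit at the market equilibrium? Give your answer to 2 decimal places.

$4.87

Market equilibrium (private): 32.10 + 2.39Q = 33.79 - 2.93Q → Q_m = 0.3177.
Total external benefit = ∫₀^{Q_m} (15.26 + 0.38Q) dQ = 15.26×0.3177 + ½×0.38×0.3177² = 4.8673.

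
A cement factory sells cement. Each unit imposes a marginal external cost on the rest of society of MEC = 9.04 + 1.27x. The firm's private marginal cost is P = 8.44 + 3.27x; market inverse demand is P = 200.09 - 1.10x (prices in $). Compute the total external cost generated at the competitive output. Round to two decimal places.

Market equilibrium (private): 8.44 + 3.27x = 200.09 - 1.10x → x_m = 43.8558.
Total external cost = ∫₀^{x_m} (9.04 + 1.27x) dx = 9.04×43.8558 + ½×1.27×43.8558² = 1617.7717.

$1617.77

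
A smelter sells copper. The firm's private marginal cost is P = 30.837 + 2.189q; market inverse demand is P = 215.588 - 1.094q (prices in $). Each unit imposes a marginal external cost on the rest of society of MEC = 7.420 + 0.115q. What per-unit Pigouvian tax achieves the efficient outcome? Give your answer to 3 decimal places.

tax = $13.421 per unit

Social marginal cost = private MC + MEC = 38.257 + 2.304q.
Set SMC = demand: 38.257 + 2.304q = 215.588 - 1.094q → q* = 52.1869.
The Pigouvian tax equals MEC at q*: 7.420 + 0.115×52.1869 = 13.4215.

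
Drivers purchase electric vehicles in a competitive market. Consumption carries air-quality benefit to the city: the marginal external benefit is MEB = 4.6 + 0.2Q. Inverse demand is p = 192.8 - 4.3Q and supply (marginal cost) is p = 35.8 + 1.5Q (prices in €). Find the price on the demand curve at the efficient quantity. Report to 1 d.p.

P = €68.7

Social marginal benefit = demand + MEB = 197.4 - 4.1Q.
Set SMB = MC: 197.4 - 4.1Q = 35.8 + 1.5Q → Q* = 28.8571.
Consumer price on the demand curve at Q*: 192.8 − 4.3×28.8571 = 68.7145.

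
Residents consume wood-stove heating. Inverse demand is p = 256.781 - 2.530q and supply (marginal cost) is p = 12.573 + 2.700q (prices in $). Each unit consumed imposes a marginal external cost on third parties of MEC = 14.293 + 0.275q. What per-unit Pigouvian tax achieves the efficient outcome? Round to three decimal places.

Social marginal benefit = demand − MEC = 242.488 - 2.805q.
Set SMB = MC: 242.488 - 2.805q = 12.573 + 2.700q → q* = 41.7648.
The Pigouvian tax equals MEC at q*: 14.293 + 0.275×41.7648 = 25.7783.

tax = $25.778 per unit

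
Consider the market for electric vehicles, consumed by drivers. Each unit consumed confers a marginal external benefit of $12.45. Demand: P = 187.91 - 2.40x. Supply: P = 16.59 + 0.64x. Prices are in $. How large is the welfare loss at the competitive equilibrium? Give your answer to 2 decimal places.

DWL = $25.49

Market equilibrium (private): 16.59 + 0.64x = 187.91 - 2.40x → x_m = 56.3553.
Social marginal benefit = demand + MEB = 200.36 - 2.40x.
Set SMB = MC: 200.36 - 2.40x = 16.59 + 0.64x → x* = 60.4507.
The loss is the area between SMB and MC from x* to x_m; with linear curves that's a triangle of height MEB(x_m).
DWL = ½ × 4.0954 × 12.4500 = 25.4939.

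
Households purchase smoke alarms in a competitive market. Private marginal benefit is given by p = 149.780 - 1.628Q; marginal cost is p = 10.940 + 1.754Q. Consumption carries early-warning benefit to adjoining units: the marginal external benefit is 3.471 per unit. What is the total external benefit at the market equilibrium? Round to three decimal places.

Market equilibrium (private): 10.940 + 1.754Q = 149.780 - 1.628Q → Q_m = 41.0526.
Total external benefit = MEB × Q_m = 3.471 × 41.0526 = 142.4936.

142.494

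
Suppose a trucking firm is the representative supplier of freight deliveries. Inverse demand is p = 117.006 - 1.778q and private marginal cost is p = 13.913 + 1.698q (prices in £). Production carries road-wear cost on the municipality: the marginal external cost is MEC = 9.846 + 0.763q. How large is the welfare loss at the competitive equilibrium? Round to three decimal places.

DWL = £124.399

Market equilibrium (private): 13.913 + 1.698q = 117.006 - 1.778q → q_m = 29.6585.
Social marginal cost = private MC + MEC = 23.759 + 2.461q.
Set SMC = demand: 23.759 + 2.461q = 117.006 - 1.778q → q* = 21.9974.
Height of the DWL triangle at q_m is SMC(q_m) − demand(q_m) = MEC(q_m) = 32.4754.
DWL = ½ × 7.6611 × 32.4754 = 124.3986.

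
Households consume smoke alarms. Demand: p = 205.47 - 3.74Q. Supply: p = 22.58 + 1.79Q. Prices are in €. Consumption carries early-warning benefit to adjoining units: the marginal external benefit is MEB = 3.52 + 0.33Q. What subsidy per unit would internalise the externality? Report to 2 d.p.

Social marginal benefit = demand + MEB = 208.99 - 3.41Q.
Set SMB = MC: 208.99 - 3.41Q = 22.58 + 1.79Q → Q* = 35.8481.
The Pigouvian subsidy equals MEB at Q*: 3.52 + 0.33×35.8481 = 15.3499.

subsidy = €15.35 per unit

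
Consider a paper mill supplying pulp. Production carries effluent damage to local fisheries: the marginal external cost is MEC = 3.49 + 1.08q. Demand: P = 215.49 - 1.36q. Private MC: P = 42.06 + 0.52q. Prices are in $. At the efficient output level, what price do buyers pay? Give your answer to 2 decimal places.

Social marginal cost = private MC + MEC = 45.55 + 1.60q.
Set SMC = demand: 45.55 + 1.60q = 215.49 - 1.36q → q* = 57.4122.
Consumer price on the demand curve at q*: 215.49 − 1.36×57.4122 = 137.4094.

P = $137.41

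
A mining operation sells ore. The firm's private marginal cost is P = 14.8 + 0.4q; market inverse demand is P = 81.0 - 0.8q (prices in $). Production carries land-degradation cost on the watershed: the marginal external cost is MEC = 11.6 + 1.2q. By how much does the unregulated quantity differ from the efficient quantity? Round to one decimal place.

Market equilibrium (private): 14.8 + 0.4q = 81.0 - 0.8q → q_m = 55.1667.
Social marginal cost = private MC + MEC = 26.4 + 1.6q.
Set SMC = demand: 26.4 + 1.6q = 81.0 - 0.8q → q* = 22.7500.
Gap = |55.1667 − 22.7500| = 32.4167.

32.4 units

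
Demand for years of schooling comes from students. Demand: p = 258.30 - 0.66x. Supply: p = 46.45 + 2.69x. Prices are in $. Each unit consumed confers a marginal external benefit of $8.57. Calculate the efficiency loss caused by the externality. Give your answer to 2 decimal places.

Market equilibrium (private): 46.45 + 2.69x = 258.30 - 0.66x → x_m = 63.2388.
Social marginal benefit = demand + MEB = 266.87 - 0.66x.
Set SMB = MC: 266.87 - 0.66x = 46.45 + 2.69x → x* = 65.7970.
Height of the DWL triangle at x_m is SMB(x_m) − MC(x_m) = MEB(x_m) = 8.5700.
DWL = ½ × 2.5582 × 8.5700 = 10.9619.

DWL = $10.96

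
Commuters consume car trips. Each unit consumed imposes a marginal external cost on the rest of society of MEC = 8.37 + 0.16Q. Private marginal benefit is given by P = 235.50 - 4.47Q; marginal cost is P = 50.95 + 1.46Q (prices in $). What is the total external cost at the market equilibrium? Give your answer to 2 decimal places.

$337.97

Market equilibrium (private): 50.95 + 1.46Q = 235.50 - 4.47Q → Q_m = 31.1214.
Total external cost = ∫₀^{Q_m} (8.37 + 0.16Q) dQ = 8.37×31.1214 + ½×0.16×31.1214² = 337.9694.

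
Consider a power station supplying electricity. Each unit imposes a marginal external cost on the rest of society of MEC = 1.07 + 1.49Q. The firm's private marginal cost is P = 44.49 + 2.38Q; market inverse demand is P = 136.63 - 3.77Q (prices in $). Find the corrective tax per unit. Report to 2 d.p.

Social marginal cost = private MC + MEC = 45.56 + 3.87Q.
Set SMC = demand: 45.56 + 3.87Q = 136.63 - 3.77Q → Q* = 11.9202.
The Pigouvian tax equals MEC at Q*: 1.07 + 1.49×11.9202 = 18.8311.

tax = $18.83 per unit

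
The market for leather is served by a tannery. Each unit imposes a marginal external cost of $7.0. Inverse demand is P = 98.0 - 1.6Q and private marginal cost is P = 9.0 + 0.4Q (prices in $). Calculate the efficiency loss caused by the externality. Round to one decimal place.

DWL = $12.3

Market equilibrium (private): 9.0 + 0.4Q = 98.0 - 1.6Q → Q_m = 44.5000.
Social marginal cost = private MC + MEC = 16.0 + 0.4Q.
Set SMC = demand: 16.0 + 0.4Q = 98.0 - 1.6Q → Q* = 41.0000.
Between Q* and Q_m the wedge SMC − demand runs linearly from 0 to MEC(Q_m), so the loss is a triangle.
DWL = ½ × 3.5000 × 7.0000 = 12.2500.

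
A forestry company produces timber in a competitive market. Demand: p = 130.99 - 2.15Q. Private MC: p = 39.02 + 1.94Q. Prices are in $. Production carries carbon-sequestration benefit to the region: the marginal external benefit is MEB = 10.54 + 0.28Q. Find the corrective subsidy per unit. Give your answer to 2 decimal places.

Social marginal cost = private MC − MEB = 28.48 + 1.66Q.
Set SMC = demand: 28.48 + 1.66Q = 130.99 - 2.15Q → Q* = 26.9055.
The Pigouvian subsidy equals MEB at Q*: 10.54 + 0.28×26.9055 = 18.0735.

subsidy = $18.07 per unit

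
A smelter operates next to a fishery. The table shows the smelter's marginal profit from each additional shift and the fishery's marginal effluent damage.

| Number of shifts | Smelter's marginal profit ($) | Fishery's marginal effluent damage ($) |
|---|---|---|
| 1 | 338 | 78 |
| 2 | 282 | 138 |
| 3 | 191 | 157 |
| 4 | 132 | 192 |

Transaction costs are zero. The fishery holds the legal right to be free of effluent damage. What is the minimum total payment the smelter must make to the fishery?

Efficient level: marginal profit ≥ marginal effluent damage through level 3, so k* = 3.
With the fishery holding the right, the smelter must at least compensate total damage at k*: 78 + 138 + 157 = 373.

$373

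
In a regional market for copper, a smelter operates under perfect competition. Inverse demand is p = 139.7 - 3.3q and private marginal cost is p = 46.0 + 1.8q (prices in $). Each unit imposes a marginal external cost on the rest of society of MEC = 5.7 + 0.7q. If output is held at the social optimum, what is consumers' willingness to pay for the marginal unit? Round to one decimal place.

P = $89.6

Social marginal cost = private MC + MEC = 51.7 + 2.5q.
Set SMC = demand: 51.7 + 2.5q = 139.7 - 3.3q → q* = 15.1724.
Consumer price on the demand curve at q*: 139.7 − 3.3×15.1724 = 89.6311.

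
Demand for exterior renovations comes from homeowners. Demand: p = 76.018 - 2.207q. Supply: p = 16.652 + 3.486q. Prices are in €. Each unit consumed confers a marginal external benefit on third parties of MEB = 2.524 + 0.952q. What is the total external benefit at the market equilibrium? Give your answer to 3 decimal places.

Market equilibrium (private): 16.652 + 3.486q = 76.018 - 2.207q → q_m = 10.4279.
Total external benefit = ∫₀^{q_m} (2.524 + 0.952q) dq = 2.524×10.4279 + ½×0.952×10.4279² = 78.0808.

€78.081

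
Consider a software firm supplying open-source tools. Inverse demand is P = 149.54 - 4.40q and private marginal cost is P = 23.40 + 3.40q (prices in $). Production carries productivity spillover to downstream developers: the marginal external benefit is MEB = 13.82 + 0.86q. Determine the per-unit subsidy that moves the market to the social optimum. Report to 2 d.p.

Social marginal cost = private MC − MEB = 9.58 + 2.54q.
Set SMC = demand: 9.58 + 2.54q = 149.54 - 4.40q → q* = 20.1671.
The Pigouvian subsidy equals MEB at q*: 13.82 + 0.86×20.1671 = 31.1637.

subsidy = $31.16 per unit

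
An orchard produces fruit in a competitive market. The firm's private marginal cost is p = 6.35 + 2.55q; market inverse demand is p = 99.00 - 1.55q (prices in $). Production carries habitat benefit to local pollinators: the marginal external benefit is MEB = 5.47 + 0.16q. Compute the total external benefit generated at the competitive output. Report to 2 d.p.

$164.46

Market equilibrium (private): 6.35 + 2.55q = 99.00 - 1.55q → q_m = 22.5976.
Total external benefit = ∫₀^{q_m} (5.47 + 0.16q) dq = 5.47×22.5976 + ½×0.16×22.5976² = 164.4610.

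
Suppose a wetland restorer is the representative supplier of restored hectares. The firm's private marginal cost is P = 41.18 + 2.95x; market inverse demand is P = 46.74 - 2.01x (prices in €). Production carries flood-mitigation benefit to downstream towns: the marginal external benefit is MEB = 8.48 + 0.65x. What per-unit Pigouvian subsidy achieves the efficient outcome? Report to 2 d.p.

Social marginal cost = private MC − MEB = 32.70 + 2.30x.
Set SMC = demand: 32.70 + 2.30x = 46.74 - 2.01x → x* = 3.2575.
The Pigouvian subsidy equals MEB at x*: 8.48 + 0.65×3.2575 = 10.5974.

subsidy = €10.60 per unit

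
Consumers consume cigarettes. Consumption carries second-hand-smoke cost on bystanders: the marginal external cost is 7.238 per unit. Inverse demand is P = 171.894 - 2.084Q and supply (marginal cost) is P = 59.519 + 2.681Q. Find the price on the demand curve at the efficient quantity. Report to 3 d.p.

Social marginal benefit = demand − MEC = 164.656 - 2.084Q.
Set SMB = MC: 164.656 - 2.084Q = 59.519 + 2.681Q → Q* = 22.0644.
Consumer price on the demand curve at Q*: 171.894 − 2.084×22.0644 = 125.9118.

P = 125.912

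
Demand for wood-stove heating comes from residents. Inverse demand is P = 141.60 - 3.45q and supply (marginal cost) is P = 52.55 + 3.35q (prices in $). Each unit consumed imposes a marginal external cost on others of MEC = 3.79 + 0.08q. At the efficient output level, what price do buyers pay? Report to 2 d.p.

P = $98.85

Social marginal benefit = demand − MEC = 137.81 - 3.53q.
Set SMB = MC: 137.81 - 3.53q = 52.55 + 3.35q → q* = 12.3924.
Consumer price on the demand curve at q*: 141.60 − 3.45×12.3924 = 98.8462.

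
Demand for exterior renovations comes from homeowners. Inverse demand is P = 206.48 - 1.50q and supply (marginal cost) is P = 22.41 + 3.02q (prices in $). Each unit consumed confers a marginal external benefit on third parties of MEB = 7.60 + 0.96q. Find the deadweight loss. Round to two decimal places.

DWL = $306.23

Market equilibrium (private): 22.41 + 3.02q = 206.48 - 1.50q → q_m = 40.7235.
Social marginal benefit = demand + MEB = 214.08 - 0.54q.
Set SMB = MC: 214.08 - 0.54q = 22.41 + 3.02q → q* = 53.8399.
The loss is the area between SMB and MC from q* to q_m; with linear curves that's a triangle of height MEB(q_m).
DWL = ½ × 13.1164 × 46.6945 = 306.2319.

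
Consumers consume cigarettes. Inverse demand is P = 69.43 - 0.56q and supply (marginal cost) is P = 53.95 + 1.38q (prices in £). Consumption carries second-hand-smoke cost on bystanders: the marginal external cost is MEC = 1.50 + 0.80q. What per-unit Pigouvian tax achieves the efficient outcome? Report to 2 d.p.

Social marginal benefit = demand − MEC = 67.93 - 1.36q.
Set SMB = MC: 67.93 - 1.36q = 53.95 + 1.38q → q* = 5.1022.
The Pigouvian tax equals MEC at q*: 1.50 + 0.80×5.1022 = 5.5818.

tax = £5.58 per unit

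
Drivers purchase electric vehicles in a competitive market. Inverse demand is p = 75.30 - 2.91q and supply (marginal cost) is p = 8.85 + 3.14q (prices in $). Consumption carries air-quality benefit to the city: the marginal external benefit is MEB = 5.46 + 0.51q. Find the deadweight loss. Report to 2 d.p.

DWL = $11.04

Market equilibrium (private): 8.85 + 3.14q = 75.30 - 2.91q → q_m = 10.9835.
Social marginal benefit = demand + MEB = 80.76 - 2.40q.
Set SMB = MC: 80.76 - 2.40q = 8.85 + 3.14q → q* = 12.9801.
Between q* and q_m the wedge SMB − MC runs linearly from 0 to MEB(q_m), so the loss is a triangle.
DWL = ½ × 1.9966 × 11.0616 = 11.0428.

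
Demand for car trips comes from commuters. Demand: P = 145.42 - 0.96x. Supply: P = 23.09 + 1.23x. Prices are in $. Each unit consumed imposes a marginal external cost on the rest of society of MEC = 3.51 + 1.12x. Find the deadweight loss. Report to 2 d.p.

DWL = $659.43

Market equilibrium (private): 23.09 + 1.23x = 145.42 - 0.96x → x_m = 55.8584.
Social marginal benefit = demand − MEC = 141.91 - 2.08x.
Set SMB = MC: 141.91 - 2.08x = 23.09 + 1.23x → x* = 35.8973.
Between x* and x_m the wedge MC − SMB runs linearly from 0 to MEC(x_m), so the loss is a triangle.
DWL = ½ × 19.9611 × 66.0715 = 659.4299.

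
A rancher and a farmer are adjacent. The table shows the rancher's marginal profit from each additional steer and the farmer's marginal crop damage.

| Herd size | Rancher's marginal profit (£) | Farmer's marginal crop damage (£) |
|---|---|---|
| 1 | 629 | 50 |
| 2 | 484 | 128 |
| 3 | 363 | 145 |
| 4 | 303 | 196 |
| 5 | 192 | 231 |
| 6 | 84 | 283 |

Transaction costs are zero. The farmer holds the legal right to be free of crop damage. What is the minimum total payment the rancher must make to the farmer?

Efficient level: marginal profit ≥ marginal crop damage through level 4, so k* = 4.
With the farmer holding the right, the rancher must at least compensate total damage at k*: 50 + 128 + 145 + 196 = 519.

£519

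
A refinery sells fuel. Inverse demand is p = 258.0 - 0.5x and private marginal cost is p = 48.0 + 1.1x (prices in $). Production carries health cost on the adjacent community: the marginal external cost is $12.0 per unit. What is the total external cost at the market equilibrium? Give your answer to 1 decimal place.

$1575.0

Market equilibrium (private): 48.0 + 1.1x = 258.0 - 0.5x → x_m = 131.2500.
Total external cost = MEC × x_m = 12.0 × 131.2500 = 1575.0000.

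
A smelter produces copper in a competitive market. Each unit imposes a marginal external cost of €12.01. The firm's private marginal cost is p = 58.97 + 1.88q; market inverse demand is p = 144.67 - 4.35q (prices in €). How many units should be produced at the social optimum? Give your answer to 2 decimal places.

q* = 11.83

Social marginal cost = private MC + MEC = 70.98 + 1.88q.
Set SMC = demand: 70.98 + 1.88q = 144.67 - 4.35q → q* = 11.8283.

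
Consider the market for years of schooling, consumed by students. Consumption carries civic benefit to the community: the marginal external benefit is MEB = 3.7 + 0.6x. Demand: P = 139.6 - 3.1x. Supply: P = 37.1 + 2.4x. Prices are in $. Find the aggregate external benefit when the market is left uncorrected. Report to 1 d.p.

Market equilibrium (private): 37.1 + 2.4x = 139.6 - 3.1x → x_m = 18.6364.
Total external benefit = ∫₀^{x_m} (3.7 + 0.6x) dx = 3.7×18.6364 + ½×0.6×18.6364² = 173.1493.

$173.1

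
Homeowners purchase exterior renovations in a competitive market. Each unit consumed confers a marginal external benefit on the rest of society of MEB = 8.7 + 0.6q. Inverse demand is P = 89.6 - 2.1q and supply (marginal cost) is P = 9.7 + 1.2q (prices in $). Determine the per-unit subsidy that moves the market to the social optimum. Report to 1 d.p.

subsidy = $28.4 per unit

Social marginal benefit = demand + MEB = 98.3 - 1.5q.
Set SMB = MC: 98.3 - 1.5q = 9.7 + 1.2q → q* = 32.8148.
The Pigouvian subsidy equals MEB at q*: 8.7 + 0.6×32.8148 = 28.3889.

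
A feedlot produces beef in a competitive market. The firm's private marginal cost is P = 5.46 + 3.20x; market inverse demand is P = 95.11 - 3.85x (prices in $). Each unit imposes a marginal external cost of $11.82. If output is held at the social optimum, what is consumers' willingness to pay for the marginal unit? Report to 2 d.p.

Social marginal cost = private MC + MEC = 17.28 + 3.20x.
Set SMC = demand: 17.28 + 3.20x = 95.11 - 3.85x → x* = 11.0397.
Consumer price on the demand curve at x*: 95.11 − 3.85×11.0397 = 52.6072.

P = $52.61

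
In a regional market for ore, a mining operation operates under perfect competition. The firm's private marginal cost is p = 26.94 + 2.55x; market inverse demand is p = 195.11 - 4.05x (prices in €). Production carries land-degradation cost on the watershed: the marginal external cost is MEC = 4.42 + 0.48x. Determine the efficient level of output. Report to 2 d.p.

Social marginal cost = private MC + MEC = 31.36 + 3.03x.
Set SMC = demand: 31.36 + 3.03x = 195.11 - 4.05x → x* = 23.1285.

x* = 23.13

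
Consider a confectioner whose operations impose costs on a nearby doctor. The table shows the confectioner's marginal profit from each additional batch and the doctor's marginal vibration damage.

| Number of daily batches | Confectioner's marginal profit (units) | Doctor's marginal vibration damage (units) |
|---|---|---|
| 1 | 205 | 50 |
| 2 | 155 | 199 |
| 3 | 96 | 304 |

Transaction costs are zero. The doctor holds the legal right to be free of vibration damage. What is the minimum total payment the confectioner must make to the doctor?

50

Efficient level: marginal profit ≥ marginal vibration damage through level 1, so k* = 1.
With the doctor holding the right, the confectioner must at least compensate total damage at k*: 50 = 50.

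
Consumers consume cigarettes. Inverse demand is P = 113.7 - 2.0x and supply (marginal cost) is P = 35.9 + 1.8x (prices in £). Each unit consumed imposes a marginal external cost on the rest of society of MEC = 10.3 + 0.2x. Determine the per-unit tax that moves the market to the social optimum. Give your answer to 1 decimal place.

tax = £13.7 per unit

Social marginal benefit = demand − MEC = 103.4 - 2.2x.
Set SMB = MC: 103.4 - 2.2x = 35.9 + 1.8x → x* = 16.8750.
The Pigouvian tax equals MEC at x*: 10.3 + 0.2×16.8750 = 13.6750.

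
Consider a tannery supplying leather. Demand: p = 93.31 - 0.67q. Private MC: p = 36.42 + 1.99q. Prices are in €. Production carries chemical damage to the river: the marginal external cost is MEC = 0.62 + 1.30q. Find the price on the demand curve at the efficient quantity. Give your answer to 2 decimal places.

P = €83.79

Social marginal cost = private MC + MEC = 37.04 + 3.29q.
Set SMC = demand: 37.04 + 3.29q = 93.31 - 0.67q → q* = 14.2096.
Consumer price on the demand curve at q*: 93.31 − 0.67×14.2096 = 83.7896.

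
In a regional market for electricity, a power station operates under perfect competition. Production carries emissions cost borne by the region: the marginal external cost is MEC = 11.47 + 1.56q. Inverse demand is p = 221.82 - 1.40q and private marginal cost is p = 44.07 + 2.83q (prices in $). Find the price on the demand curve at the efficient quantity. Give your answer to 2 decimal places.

Social marginal cost = private MC + MEC = 55.54 + 4.39q.
Set SMC = demand: 55.54 + 4.39q = 221.82 - 1.40q → q* = 28.7185.
Consumer price on the demand curve at q*: 221.82 − 1.40×28.7185 = 181.6141.

P = $181.61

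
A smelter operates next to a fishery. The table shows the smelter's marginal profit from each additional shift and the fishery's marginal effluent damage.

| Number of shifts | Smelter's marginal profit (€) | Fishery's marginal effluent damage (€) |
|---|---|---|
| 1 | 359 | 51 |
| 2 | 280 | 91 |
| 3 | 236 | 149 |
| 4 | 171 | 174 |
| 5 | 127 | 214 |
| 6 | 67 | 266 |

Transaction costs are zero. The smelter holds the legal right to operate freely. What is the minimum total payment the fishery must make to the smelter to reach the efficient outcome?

€365

Left alone the smelter would choose level 6 (marginal profit stays positive).
Efficient level: k* = 3 (marginal profit ≥ marginal effluent damage through 3).
The fishery must at least cover the smelter's forgone profit from cutting 6→3: 171 + 127 + 67 = 365.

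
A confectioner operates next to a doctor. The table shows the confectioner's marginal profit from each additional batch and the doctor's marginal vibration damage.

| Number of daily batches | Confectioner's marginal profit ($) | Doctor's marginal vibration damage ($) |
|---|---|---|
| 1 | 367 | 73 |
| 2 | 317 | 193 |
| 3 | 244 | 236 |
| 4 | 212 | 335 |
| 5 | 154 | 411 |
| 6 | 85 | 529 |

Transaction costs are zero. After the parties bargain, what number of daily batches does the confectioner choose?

Bargaining reaches the level where marginal profit last exceeds marginal vibration damage.
That holds through level 3 (244 ≥ 236) but not at 4 (212 < 335).

3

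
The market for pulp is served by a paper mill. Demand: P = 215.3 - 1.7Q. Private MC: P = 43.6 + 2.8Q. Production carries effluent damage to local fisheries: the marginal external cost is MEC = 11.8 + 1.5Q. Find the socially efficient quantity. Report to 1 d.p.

Social marginal cost = private MC + MEC = 55.4 + 4.3Q.
Set SMC = demand: 55.4 + 4.3Q = 215.3 - 1.7Q → Q* = 26.6500.

Q* = 26.7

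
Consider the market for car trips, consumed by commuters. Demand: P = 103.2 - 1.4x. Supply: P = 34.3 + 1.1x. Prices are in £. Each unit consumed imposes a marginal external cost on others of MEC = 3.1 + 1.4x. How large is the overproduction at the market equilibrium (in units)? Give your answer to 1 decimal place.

Market equilibrium (private): 34.3 + 1.1x = 103.2 - 1.4x → x_m = 27.5600.
Social marginal benefit = demand − MEC = 100.1 - 2.8x.
Set SMB = MC: 100.1 - 2.8x = 34.3 + 1.1x → x* = 16.8718.
Gap = |27.5600 − 16.8718| = 10.6882.

10.7 units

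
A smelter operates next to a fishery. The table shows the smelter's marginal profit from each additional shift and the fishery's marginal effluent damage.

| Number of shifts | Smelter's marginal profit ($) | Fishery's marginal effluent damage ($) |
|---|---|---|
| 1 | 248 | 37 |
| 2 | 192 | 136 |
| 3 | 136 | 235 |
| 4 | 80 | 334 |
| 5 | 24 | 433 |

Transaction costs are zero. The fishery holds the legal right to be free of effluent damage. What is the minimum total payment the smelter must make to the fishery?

$173

Efficient level: marginal profit ≥ marginal effluent damage through level 2, so k* = 2.
With the fishery holding the right, the smelter must at least compensate total damage at k*: 37 + 136 = 173.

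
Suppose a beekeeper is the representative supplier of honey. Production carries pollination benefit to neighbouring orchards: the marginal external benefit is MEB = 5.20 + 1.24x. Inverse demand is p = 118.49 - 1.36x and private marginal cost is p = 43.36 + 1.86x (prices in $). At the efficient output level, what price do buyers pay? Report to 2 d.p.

Social marginal cost = private MC − MEB = 38.16 + 0.62x.
Set SMC = demand: 38.16 + 0.62x = 118.49 - 1.36x → x* = 40.5707.
Consumer price on the demand curve at x*: 118.49 − 1.36×40.5707 = 63.3138.

P = $63.31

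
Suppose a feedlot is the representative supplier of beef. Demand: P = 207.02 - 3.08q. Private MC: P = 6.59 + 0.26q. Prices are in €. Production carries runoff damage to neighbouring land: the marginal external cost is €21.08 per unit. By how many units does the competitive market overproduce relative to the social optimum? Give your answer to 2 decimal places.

Market equilibrium (private): 6.59 + 0.26q = 207.02 - 3.08q → q_m = 60.0090.
Social marginal cost = private MC + MEC = 27.67 + 0.26q.
Set SMC = demand: 27.67 + 0.26q = 207.02 - 3.08q → q* = 53.6976.
Gap = |60.0090 − 53.6976| = 6.3114.

6.31 units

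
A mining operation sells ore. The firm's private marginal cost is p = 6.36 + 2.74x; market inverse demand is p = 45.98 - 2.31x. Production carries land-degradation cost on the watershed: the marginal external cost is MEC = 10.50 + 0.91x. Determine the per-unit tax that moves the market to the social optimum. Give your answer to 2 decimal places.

Social marginal cost = private MC + MEC = 16.86 + 3.65x.
Set SMC = demand: 16.86 + 3.65x = 45.98 - 2.31x → x* = 4.8859.
The Pigouvian tax equals MEC at x*: 10.50 + 0.91×4.8859 = 14.9462.

tax = 14.95 per unit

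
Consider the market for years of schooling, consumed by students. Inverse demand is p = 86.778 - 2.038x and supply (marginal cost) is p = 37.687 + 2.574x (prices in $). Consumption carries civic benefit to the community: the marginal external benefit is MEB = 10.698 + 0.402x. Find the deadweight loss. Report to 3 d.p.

Market equilibrium (private): 37.687 + 2.574x = 86.778 - 2.038x → x_m = 10.6442.
Social marginal benefit = demand + MEB = 97.476 - 1.636x.
Set SMB = MC: 97.476 - 1.636x = 37.687 + 2.574x → x* = 14.2017.
The welfare-loss triangle has base |x_m − x*| and height MEB(x_m) (the vertical gap between SMB and MC is zero at x* and MEB at x_m).
DWL = ½ × 3.5575 × 14.9770 = 26.6403.

DWL = $26.640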